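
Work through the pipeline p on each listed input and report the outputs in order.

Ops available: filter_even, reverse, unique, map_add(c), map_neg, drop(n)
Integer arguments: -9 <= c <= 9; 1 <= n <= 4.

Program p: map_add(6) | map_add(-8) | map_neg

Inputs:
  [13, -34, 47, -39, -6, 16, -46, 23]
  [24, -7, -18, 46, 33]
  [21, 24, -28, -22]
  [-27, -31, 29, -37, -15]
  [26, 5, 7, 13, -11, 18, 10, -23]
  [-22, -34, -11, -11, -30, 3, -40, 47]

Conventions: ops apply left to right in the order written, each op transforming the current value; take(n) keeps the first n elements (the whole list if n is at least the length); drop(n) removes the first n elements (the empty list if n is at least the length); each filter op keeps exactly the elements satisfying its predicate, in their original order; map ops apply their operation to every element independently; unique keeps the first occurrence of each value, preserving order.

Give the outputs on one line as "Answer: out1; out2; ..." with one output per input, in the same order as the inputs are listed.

Execution, op by op:
  [13, -34, 47, -39, -6, 16, -46, 23] -> [19, -28, 53, -33, 0, 22, -40, 29] -> [11, -36, 45, -41, -8, 14, -48, 21] -> [-11, 36, -45, 41, 8, -14, 48, -21]
  [24, -7, -18, 46, 33] -> [30, -1, -12, 52, 39] -> [22, -9, -20, 44, 31] -> [-22, 9, 20, -44, -31]
  [21, 24, -28, -22] -> [27, 30, -22, -16] -> [19, 22, -30, -24] -> [-19, -22, 30, 24]
  [-27, -31, 29, -37, -15] -> [-21, -25, 35, -31, -9] -> [-29, -33, 27, -39, -17] -> [29, 33, -27, 39, 17]
  [26, 5, 7, 13, -11, 18, 10, -23] -> [32, 11, 13, 19, -5, 24, 16, -17] -> [24, 3, 5, 11, -13, 16, 8, -25] -> [-24, -3, -5, -11, 13, -16, -8, 25]
  [-22, -34, -11, -11, -30, 3, -40, 47] -> [-16, -28, -5, -5, -24, 9, -34, 53] -> [-24, -36, -13, -13, -32, 1, -42, 45] -> [24, 36, 13, 13, 32, -1, 42, -45]

[-11, 36, -45, 41, 8, -14, 48, -21]; [-22, 9, 20, -44, -31]; [-19, -22, 30, 24]; [29, 33, -27, 39, 17]; [-24, -3, -5, -11, 13, -16, -8, 25]; [24, 36, 13, 13, 32, -1, 42, -45]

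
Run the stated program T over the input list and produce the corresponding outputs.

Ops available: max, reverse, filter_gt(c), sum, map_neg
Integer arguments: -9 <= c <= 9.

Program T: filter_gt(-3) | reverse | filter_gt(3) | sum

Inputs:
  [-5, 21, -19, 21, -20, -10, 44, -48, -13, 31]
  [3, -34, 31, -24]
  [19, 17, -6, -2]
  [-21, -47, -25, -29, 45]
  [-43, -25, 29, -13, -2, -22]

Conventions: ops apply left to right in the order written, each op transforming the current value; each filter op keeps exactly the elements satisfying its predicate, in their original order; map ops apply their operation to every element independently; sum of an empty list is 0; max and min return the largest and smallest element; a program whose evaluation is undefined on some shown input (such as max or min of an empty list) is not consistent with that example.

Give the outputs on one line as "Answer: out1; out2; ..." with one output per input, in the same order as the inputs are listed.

117; 31; 36; 45; 29

Execution, op by op:
  [-5, 21, -19, 21, -20, -10, 44, -48, -13, 31] -> [21, 21, 44, 31] -> [31, 44, 21, 21] -> [31, 44, 21, 21] -> 117
  [3, -34, 31, -24] -> [3, 31] -> [31, 3] -> [31] -> 31
  [19, 17, -6, -2] -> [19, 17, -2] -> [-2, 17, 19] -> [17, 19] -> 36
  [-21, -47, -25, -29, 45] -> [45] -> [45] -> [45] -> 45
  [-43, -25, 29, -13, -2, -22] -> [29, -2] -> [-2, 29] -> [29] -> 29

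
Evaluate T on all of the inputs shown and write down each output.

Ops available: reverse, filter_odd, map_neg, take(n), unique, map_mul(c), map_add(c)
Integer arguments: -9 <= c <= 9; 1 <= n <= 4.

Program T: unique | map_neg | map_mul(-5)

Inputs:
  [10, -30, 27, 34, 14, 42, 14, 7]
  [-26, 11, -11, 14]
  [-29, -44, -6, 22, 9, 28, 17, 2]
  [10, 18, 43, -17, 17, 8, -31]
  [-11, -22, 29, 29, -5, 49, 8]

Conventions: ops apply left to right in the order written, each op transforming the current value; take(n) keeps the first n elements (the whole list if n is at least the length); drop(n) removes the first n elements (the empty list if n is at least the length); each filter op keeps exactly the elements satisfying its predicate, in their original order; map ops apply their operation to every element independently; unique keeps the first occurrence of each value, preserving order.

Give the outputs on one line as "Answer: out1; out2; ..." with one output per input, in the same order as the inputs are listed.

Execution, op by op:
  [10, -30, 27, 34, 14, 42, 14, 7] -> [10, -30, 27, 34, 14, 42, 7] -> [-10, 30, -27, -34, -14, -42, -7] -> [50, -150, 135, 170, 70, 210, 35]
  [-26, 11, -11, 14] -> [-26, 11, -11, 14] -> [26, -11, 11, -14] -> [-130, 55, -55, 70]
  [-29, -44, -6, 22, 9, 28, 17, 2] -> [-29, -44, -6, 22, 9, 28, 17, 2] -> [29, 44, 6, -22, -9, -28, -17, -2] -> [-145, -220, -30, 110, 45, 140, 85, 10]
  [10, 18, 43, -17, 17, 8, -31] -> [10, 18, 43, -17, 17, 8, -31] -> [-10, -18, -43, 17, -17, -8, 31] -> [50, 90, 215, -85, 85, 40, -155]
  [-11, -22, 29, 29, -5, 49, 8] -> [-11, -22, 29, -5, 49, 8] -> [11, 22, -29, 5, -49, -8] -> [-55, -110, 145, -25, 245, 40]

[50, -150, 135, 170, 70, 210, 35]; [-130, 55, -55, 70]; [-145, -220, -30, 110, 45, 140, 85, 10]; [50, 90, 215, -85, 85, 40, -155]; [-55, -110, 145, -25, 245, 40]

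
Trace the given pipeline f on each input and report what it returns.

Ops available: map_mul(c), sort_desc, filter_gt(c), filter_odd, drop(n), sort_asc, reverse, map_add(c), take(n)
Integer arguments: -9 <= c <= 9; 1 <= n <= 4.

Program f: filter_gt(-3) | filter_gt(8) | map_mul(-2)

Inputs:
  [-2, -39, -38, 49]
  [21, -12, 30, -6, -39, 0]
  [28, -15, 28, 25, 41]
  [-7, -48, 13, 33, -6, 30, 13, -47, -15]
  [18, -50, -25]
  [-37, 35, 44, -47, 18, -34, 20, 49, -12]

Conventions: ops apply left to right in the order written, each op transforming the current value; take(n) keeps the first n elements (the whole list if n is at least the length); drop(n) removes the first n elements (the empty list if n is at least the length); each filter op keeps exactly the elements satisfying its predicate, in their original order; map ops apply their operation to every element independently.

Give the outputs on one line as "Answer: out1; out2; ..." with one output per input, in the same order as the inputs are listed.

Execution, op by op:
  [-2, -39, -38, 49] -> [-2, 49] -> [49] -> [-98]
  [21, -12, 30, -6, -39, 0] -> [21, 30, 0] -> [21, 30] -> [-42, -60]
  [28, -15, 28, 25, 41] -> [28, 28, 25, 41] -> [28, 28, 25, 41] -> [-56, -56, -50, -82]
  [-7, -48, 13, 33, -6, 30, 13, -47, -15] -> [13, 33, 30, 13] -> [13, 33, 30, 13] -> [-26, -66, -60, -26]
  [18, -50, -25] -> [18] -> [18] -> [-36]
  [-37, 35, 44, -47, 18, -34, 20, 49, -12] -> [35, 44, 18, 20, 49] -> [35, 44, 18, 20, 49] -> [-70, -88, -36, -40, -98]

[-98]; [-42, -60]; [-56, -56, -50, -82]; [-26, -66, -60, -26]; [-36]; [-70, -88, -36, -40, -98]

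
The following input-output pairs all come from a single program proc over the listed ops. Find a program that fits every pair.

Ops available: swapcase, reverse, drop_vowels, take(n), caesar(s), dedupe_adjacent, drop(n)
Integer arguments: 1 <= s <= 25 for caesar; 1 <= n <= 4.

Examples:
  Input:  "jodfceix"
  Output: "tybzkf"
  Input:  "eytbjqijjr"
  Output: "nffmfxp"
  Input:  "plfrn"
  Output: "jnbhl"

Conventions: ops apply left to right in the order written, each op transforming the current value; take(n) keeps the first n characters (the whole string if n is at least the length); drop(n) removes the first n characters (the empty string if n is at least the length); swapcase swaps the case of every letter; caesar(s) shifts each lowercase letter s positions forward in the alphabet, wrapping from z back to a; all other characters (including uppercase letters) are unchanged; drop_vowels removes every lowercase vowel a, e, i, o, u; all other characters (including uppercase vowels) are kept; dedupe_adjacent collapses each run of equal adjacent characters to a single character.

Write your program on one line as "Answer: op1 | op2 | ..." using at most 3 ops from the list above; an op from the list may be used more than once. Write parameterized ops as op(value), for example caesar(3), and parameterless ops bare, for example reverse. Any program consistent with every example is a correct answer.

caesar(22) | reverse | drop_vowels

Check, running the answer program on each example:
  "jodfceix" -> "fkzbyaet" -> "teaybzkf" -> "tybzkf"
  "eytbjqijjr" -> "aupxfmeffn" -> "nffemfxpua" -> "nffmfxp"
  "plfrn" -> "lhbnj" -> "jnbhl" -> "jnbhl"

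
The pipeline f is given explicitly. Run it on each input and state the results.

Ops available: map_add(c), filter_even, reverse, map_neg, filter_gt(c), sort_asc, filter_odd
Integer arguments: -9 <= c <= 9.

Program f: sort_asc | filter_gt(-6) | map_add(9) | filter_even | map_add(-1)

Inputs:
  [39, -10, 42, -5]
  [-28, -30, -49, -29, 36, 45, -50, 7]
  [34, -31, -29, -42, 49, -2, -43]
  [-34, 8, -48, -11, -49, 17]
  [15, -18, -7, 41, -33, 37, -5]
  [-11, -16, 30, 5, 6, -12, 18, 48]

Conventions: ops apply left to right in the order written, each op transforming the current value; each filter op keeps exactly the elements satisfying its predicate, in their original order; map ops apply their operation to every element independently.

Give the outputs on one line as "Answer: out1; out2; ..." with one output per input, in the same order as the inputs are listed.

[3, 47]; [15, 53]; [57]; [25]; [3, 23, 45, 49]; [13]

Execution, op by op:
  [39, -10, 42, -5] -> [-10, -5, 39, 42] -> [-5, 39, 42] -> [4, 48, 51] -> [4, 48] -> [3, 47]
  [-28, -30, -49, -29, 36, 45, -50, 7] -> [-50, -49, -30, -29, -28, 7, 36, 45] -> [7, 36, 45] -> [16, 45, 54] -> [16, 54] -> [15, 53]
  [34, -31, -29, -42, 49, -2, -43] -> [-43, -42, -31, -29, -2, 34, 49] -> [-2, 34, 49] -> [7, 43, 58] -> [58] -> [57]
  [-34, 8, -48, -11, -49, 17] -> [-49, -48, -34, -11, 8, 17] -> [8, 17] -> [17, 26] -> [26] -> [25]
  [15, -18, -7, 41, -33, 37, -5] -> [-33, -18, -7, -5, 15, 37, 41] -> [-5, 15, 37, 41] -> [4, 24, 46, 50] -> [4, 24, 46, 50] -> [3, 23, 45, 49]
  [-11, -16, 30, 5, 6, -12, 18, 48] -> [-16, -12, -11, 5, 6, 18, 30, 48] -> [5, 6, 18, 30, 48] -> [14, 15, 27, 39, 57] -> [14] -> [13]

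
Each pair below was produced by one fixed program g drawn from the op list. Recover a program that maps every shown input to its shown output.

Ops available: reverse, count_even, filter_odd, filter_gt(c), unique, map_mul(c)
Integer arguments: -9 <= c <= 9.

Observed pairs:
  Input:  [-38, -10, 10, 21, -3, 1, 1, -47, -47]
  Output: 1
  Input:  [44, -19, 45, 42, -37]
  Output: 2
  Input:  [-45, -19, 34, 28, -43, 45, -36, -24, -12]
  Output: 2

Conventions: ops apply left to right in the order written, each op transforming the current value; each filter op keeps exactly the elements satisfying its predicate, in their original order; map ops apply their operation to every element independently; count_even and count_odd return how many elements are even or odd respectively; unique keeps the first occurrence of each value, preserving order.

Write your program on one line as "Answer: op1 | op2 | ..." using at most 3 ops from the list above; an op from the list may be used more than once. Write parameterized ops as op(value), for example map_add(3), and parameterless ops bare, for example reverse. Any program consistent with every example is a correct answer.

reverse | filter_gt(2) | count_even

Check, running the answer program on each example:
  [-38, -10, 10, 21, -3, 1, 1, -47, -47] -> [-47, -47, 1, 1, -3, 21, 10, -10, -38] -> [21, 10] -> 1
  [44, -19, 45, 42, -37] -> [-37, 42, 45, -19, 44] -> [42, 45, 44] -> 2
  [-45, -19, 34, 28, -43, 45, -36, -24, -12] -> [-12, -24, -36, 45, -43, 28, 34, -19, -45] -> [45, 28, 34] -> 2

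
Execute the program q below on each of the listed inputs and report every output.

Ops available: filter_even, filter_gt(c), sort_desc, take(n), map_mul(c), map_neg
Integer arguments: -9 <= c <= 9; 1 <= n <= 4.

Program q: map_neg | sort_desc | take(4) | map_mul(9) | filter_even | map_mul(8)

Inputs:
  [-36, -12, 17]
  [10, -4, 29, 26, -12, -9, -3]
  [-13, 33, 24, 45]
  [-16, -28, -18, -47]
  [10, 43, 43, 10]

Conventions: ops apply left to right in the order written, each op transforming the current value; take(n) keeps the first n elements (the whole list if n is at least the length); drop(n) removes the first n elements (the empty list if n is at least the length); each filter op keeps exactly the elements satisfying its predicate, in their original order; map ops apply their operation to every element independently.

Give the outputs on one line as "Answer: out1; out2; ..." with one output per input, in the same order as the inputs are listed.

[2592, 864]; [864, 288]; [-1728]; [2016, 1296, 1152]; [-720, -720]

Execution, op by op:
  [-36, -12, 17] -> [36, 12, -17] -> [36, 12, -17] -> [36, 12, -17] -> [324, 108, -153] -> [324, 108] -> [2592, 864]
  [10, -4, 29, 26, -12, -9, -3] -> [-10, 4, -29, -26, 12, 9, 3] -> [12, 9, 4, 3, -10, -26, -29] -> [12, 9, 4, 3] -> [108, 81, 36, 27] -> [108, 36] -> [864, 288]
  [-13, 33, 24, 45] -> [13, -33, -24, -45] -> [13, -24, -33, -45] -> [13, -24, -33, -45] -> [117, -216, -297, -405] -> [-216] -> [-1728]
  [-16, -28, -18, -47] -> [16, 28, 18, 47] -> [47, 28, 18, 16] -> [47, 28, 18, 16] -> [423, 252, 162, 144] -> [252, 162, 144] -> [2016, 1296, 1152]
  [10, 43, 43, 10] -> [-10, -43, -43, -10] -> [-10, -10, -43, -43] -> [-10, -10, -43, -43] -> [-90, -90, -387, -387] -> [-90, -90] -> [-720, -720]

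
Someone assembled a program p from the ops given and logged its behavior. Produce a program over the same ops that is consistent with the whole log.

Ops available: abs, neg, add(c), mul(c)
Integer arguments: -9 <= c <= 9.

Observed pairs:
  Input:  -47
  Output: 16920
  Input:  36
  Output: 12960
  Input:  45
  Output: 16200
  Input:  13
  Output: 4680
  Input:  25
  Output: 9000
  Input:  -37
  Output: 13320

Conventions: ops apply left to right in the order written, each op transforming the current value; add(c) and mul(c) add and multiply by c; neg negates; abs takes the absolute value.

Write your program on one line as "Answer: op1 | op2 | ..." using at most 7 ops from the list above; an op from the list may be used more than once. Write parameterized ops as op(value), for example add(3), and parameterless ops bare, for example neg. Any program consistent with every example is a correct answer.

mul(-3) | mul(6) | mul(4) | abs | mul(-5) | neg

Check, running the answer program on each example:
  -47 -> 141 -> 846 -> 3384 -> 3384 -> -16920 -> 16920
  36 -> -108 -> -648 -> -2592 -> 2592 -> -12960 -> 12960
  45 -> -135 -> -810 -> -3240 -> 3240 -> -16200 -> 16200
  13 -> -39 -> -234 -> -936 -> 936 -> -4680 -> 4680
  25 -> -75 -> -450 -> -1800 -> 1800 -> -9000 -> 9000
  -37 -> 111 -> 666 -> 2664 -> 2664 -> -13320 -> 13320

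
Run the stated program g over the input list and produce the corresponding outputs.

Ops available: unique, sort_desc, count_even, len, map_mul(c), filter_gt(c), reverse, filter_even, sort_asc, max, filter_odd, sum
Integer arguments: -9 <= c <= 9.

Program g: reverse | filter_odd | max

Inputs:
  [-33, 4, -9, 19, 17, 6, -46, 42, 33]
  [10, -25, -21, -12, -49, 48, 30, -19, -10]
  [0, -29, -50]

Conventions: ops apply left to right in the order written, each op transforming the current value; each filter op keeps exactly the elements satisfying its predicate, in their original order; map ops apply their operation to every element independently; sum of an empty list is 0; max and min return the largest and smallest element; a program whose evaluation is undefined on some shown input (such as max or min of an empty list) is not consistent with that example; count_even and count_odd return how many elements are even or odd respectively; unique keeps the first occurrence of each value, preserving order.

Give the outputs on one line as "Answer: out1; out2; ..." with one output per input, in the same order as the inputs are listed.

Execution, op by op:
  [-33, 4, -9, 19, 17, 6, -46, 42, 33] -> [33, 42, -46, 6, 17, 19, -9, 4, -33] -> [33, 17, 19, -9, -33] -> 33
  [10, -25, -21, -12, -49, 48, 30, -19, -10] -> [-10, -19, 30, 48, -49, -12, -21, -25, 10] -> [-19, -49, -21, -25] -> -19
  [0, -29, -50] -> [-50, -29, 0] -> [-29] -> -29

33; -19; -29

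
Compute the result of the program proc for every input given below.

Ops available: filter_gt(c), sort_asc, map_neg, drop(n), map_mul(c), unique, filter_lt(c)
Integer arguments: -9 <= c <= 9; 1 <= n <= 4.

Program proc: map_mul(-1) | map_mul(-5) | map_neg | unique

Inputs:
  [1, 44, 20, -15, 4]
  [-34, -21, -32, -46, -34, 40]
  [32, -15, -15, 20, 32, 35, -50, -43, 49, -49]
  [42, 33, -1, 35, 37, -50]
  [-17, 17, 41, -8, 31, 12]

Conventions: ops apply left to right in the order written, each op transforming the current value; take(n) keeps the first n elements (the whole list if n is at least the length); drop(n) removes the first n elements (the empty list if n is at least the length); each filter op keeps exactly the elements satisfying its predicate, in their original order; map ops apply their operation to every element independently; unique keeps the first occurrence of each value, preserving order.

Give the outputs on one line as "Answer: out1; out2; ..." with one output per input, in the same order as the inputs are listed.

Execution, op by op:
  [1, 44, 20, -15, 4] -> [-1, -44, -20, 15, -4] -> [5, 220, 100, -75, 20] -> [-5, -220, -100, 75, -20] -> [-5, -220, -100, 75, -20]
  [-34, -21, -32, -46, -34, 40] -> [34, 21, 32, 46, 34, -40] -> [-170, -105, -160, -230, -170, 200] -> [170, 105, 160, 230, 170, -200] -> [170, 105, 160, 230, -200]
  [32, -15, -15, 20, 32, 35, -50, -43, 49, -49] -> [-32, 15, 15, -20, -32, -35, 50, 43, -49, 49] -> [160, -75, -75, 100, 160, 175, -250, -215, 245, -245] -> [-160, 75, 75, -100, -160, -175, 250, 215, -245, 245] -> [-160, 75, -100, -175, 250, 215, -245, 245]
  [42, 33, -1, 35, 37, -50] -> [-42, -33, 1, -35, -37, 50] -> [210, 165, -5, 175, 185, -250] -> [-210, -165, 5, -175, -185, 250] -> [-210, -165, 5, -175, -185, 250]
  [-17, 17, 41, -8, 31, 12] -> [17, -17, -41, 8, -31, -12] -> [-85, 85, 205, -40, 155, 60] -> [85, -85, -205, 40, -155, -60] -> [85, -85, -205, 40, -155, -60]

[-5, -220, -100, 75, -20]; [170, 105, 160, 230, -200]; [-160, 75, -100, -175, 250, 215, -245, 245]; [-210, -165, 5, -175, -185, 250]; [85, -85, -205, 40, -155, -60]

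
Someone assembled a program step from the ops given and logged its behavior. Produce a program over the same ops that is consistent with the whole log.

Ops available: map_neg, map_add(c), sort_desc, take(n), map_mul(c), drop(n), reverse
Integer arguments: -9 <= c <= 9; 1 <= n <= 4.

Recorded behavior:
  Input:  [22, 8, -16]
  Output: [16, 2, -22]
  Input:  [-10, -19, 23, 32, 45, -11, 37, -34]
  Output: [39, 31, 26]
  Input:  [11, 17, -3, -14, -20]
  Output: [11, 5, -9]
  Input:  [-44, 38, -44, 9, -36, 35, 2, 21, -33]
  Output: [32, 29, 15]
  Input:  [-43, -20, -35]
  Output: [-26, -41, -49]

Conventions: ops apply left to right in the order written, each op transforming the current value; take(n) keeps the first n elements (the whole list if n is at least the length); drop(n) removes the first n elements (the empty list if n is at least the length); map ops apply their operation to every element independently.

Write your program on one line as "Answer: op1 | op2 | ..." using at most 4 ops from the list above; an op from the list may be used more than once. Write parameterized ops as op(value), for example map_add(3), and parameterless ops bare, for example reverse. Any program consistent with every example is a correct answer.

sort_desc | take(3) | map_add(-6)

Check, running the answer program on each example:
  [22, 8, -16] -> [22, 8, -16] -> [22, 8, -16] -> [16, 2, -22]
  [-10, -19, 23, 32, 45, -11, 37, -34] -> [45, 37, 32, 23, -10, -11, -19, -34] -> [45, 37, 32] -> [39, 31, 26]
  [11, 17, -3, -14, -20] -> [17, 11, -3, -14, -20] -> [17, 11, -3] -> [11, 5, -9]
  [-44, 38, -44, 9, -36, 35, 2, 21, -33] -> [38, 35, 21, 9, 2, -33, -36, -44, -44] -> [38, 35, 21] -> [32, 29, 15]
  [-43, -20, -35] -> [-20, -35, -43] -> [-20, -35, -43] -> [-26, -41, -49]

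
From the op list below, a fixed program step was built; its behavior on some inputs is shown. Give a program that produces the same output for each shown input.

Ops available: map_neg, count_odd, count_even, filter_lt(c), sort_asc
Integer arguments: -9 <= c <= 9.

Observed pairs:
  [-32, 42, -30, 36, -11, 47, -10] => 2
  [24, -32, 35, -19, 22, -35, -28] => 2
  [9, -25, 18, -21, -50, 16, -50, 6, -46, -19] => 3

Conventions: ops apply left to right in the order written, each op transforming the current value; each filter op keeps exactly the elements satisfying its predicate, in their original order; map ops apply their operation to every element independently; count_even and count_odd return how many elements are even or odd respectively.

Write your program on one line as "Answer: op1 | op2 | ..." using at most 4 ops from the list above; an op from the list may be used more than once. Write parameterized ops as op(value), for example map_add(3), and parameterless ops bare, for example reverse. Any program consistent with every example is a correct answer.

map_neg | filter_lt(9) | map_neg | count_even

Check, running the answer program on each example:
  [-32, 42, -30, 36, -11, 47, -10] -> [32, -42, 30, -36, 11, -47, 10] -> [-42, -36, -47] -> [42, 36, 47] -> 2
  [24, -32, 35, -19, 22, -35, -28] -> [-24, 32, -35, 19, -22, 35, 28] -> [-24, -35, -22] -> [24, 35, 22] -> 2
  [9, -25, 18, -21, -50, 16, -50, 6, -46, -19] -> [-9, 25, -18, 21, 50, -16, 50, -6, 46, 19] -> [-9, -18, -16, -6] -> [9, 18, 16, 6] -> 3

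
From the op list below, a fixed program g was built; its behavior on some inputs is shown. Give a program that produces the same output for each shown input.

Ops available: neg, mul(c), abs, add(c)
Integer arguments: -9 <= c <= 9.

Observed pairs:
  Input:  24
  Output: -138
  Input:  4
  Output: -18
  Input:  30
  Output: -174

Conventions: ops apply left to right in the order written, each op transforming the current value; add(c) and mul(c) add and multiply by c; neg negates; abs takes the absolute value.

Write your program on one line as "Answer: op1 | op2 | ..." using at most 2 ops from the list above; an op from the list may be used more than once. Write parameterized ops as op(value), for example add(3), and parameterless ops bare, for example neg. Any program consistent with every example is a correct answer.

mul(-6) | add(6)

Check, running the answer program on each example:
  24 -> -144 -> -138
  4 -> -24 -> -18
  30 -> -180 -> -174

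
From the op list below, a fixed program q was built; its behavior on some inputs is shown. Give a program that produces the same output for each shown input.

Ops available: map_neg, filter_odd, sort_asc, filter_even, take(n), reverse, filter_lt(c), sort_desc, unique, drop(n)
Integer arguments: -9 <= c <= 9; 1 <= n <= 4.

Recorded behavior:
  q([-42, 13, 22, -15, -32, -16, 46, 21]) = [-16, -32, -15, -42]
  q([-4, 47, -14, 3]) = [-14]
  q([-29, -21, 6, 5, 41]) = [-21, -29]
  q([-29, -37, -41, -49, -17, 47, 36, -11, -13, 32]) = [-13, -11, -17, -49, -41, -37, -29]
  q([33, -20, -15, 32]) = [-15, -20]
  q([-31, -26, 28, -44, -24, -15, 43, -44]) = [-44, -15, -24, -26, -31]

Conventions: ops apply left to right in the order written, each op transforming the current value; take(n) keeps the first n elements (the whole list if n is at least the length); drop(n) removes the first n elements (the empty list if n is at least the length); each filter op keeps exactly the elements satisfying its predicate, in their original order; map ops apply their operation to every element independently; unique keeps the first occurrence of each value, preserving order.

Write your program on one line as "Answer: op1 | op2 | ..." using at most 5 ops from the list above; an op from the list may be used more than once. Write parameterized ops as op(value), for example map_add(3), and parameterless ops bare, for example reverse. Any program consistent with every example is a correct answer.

reverse | filter_lt(5) | filter_lt(-5) | unique

Check, running the answer program on each example:
  [-42, 13, 22, -15, -32, -16, 46, 21] -> [21, 46, -16, -32, -15, 22, 13, -42] -> [-16, -32, -15, -42] -> [-16, -32, -15, -42] -> [-16, -32, -15, -42]
  [-4, 47, -14, 3] -> [3, -14, 47, -4] -> [3, -14, -4] -> [-14] -> [-14]
  [-29, -21, 6, 5, 41] -> [41, 5, 6, -21, -29] -> [-21, -29] -> [-21, -29] -> [-21, -29]
  [-29, -37, -41, -49, -17, 47, 36, -11, -13, 32] -> [32, -13, -11, 36, 47, -17, -49, -41, -37, -29] -> [-13, -11, -17, -49, -41, -37, -29] -> [-13, -11, -17, -49, -41, -37, -29] -> [-13, -11, -17, -49, -41, -37, -29]
  [33, -20, -15, 32] -> [32, -15, -20, 33] -> [-15, -20] -> [-15, -20] -> [-15, -20]
  [-31, -26, 28, -44, -24, -15, 43, -44] -> [-44, 43, -15, -24, -44, 28, -26, -31] -> [-44, -15, -24, -44, -26, -31] -> [-44, -15, -24, -44, -26, -31] -> [-44, -15, -24, -26, -31]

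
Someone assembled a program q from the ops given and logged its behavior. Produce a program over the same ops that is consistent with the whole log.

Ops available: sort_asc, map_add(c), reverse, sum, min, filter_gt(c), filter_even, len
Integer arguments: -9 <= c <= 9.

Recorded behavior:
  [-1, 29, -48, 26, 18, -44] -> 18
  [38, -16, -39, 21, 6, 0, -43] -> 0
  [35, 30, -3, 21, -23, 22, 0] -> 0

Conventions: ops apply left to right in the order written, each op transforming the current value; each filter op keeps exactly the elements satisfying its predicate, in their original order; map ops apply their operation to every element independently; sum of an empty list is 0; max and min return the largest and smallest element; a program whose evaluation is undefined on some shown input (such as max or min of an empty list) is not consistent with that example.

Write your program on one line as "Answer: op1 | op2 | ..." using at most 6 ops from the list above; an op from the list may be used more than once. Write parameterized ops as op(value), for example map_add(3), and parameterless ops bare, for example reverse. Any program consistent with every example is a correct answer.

filter_gt(-6) | sort_asc | reverse | filter_even | min

Check, running the answer program on each example:
  [-1, 29, -48, 26, 18, -44] -> [-1, 29, 26, 18] -> [-1, 18, 26, 29] -> [29, 26, 18, -1] -> [26, 18] -> 18
  [38, -16, -39, 21, 6, 0, -43] -> [38, 21, 6, 0] -> [0, 6, 21, 38] -> [38, 21, 6, 0] -> [38, 6, 0] -> 0
  [35, 30, -3, 21, -23, 22, 0] -> [35, 30, -3, 21, 22, 0] -> [-3, 0, 21, 22, 30, 35] -> [35, 30, 22, 21, 0, -3] -> [30, 22, 0] -> 0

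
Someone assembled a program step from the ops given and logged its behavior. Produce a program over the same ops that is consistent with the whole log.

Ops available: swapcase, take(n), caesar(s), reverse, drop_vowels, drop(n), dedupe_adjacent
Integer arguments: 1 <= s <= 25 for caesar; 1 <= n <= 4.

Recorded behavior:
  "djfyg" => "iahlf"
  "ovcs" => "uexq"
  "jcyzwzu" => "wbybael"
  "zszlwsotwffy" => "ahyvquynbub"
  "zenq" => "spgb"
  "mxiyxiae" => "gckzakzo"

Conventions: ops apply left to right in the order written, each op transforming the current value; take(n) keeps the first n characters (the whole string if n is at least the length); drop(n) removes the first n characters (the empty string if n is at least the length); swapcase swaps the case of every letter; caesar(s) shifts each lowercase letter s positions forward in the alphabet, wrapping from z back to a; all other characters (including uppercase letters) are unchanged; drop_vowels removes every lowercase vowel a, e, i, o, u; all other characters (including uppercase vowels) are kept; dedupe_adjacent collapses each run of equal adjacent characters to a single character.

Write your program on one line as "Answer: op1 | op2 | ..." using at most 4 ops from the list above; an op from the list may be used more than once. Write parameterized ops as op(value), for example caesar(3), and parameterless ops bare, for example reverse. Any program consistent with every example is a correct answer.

reverse | dedupe_adjacent | caesar(2)

Check, running the answer program on each example:
  "djfyg" -> "gyfjd" -> "gyfjd" -> "iahlf"
  "ovcs" -> "scvo" -> "scvo" -> "uexq"
  "jcyzwzu" -> "uzwzycj" -> "uzwzycj" -> "wbybael"
  "zszlwsotwffy" -> "yffwtoswlzsz" -> "yfwtoswlzsz" -> "ahyvquynbub"
  "zenq" -> "qnez" -> "qnez" -> "spgb"
  "mxiyxiae" -> "eaixyixm" -> "eaixyixm" -> "gckzakzo"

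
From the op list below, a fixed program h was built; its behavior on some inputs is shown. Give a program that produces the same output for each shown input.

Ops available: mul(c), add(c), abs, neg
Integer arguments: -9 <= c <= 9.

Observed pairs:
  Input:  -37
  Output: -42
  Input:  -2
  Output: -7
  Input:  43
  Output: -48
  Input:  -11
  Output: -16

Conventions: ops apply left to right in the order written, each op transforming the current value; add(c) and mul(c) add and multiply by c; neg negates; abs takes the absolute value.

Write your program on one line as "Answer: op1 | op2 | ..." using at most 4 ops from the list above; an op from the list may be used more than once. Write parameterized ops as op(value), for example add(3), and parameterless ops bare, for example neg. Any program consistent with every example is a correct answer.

abs | add(5) | neg

Check, running the answer program on each example:
  -37 -> 37 -> 42 -> -42
  -2 -> 2 -> 7 -> -7
  43 -> 43 -> 48 -> -48
  -11 -> 11 -> 16 -> -16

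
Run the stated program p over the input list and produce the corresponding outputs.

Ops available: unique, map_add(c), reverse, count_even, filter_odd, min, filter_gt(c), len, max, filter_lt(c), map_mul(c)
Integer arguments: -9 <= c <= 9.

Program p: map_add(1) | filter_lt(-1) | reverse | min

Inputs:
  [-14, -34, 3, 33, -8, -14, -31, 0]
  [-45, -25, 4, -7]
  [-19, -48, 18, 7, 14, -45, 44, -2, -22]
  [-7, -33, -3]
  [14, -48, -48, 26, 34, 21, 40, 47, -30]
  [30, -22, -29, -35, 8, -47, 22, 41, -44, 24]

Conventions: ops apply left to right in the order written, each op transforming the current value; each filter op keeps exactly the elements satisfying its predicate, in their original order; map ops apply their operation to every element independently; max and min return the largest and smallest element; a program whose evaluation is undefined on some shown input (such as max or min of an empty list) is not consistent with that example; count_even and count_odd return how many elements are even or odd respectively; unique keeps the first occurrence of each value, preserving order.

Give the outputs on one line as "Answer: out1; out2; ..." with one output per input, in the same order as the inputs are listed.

Execution, op by op:
  [-14, -34, 3, 33, -8, -14, -31, 0] -> [-13, -33, 4, 34, -7, -13, -30, 1] -> [-13, -33, -7, -13, -30] -> [-30, -13, -7, -33, -13] -> -33
  [-45, -25, 4, -7] -> [-44, -24, 5, -6] -> [-44, -24, -6] -> [-6, -24, -44] -> -44
  [-19, -48, 18, 7, 14, -45, 44, -2, -22] -> [-18, -47, 19, 8, 15, -44, 45, -1, -21] -> [-18, -47, -44, -21] -> [-21, -44, -47, -18] -> -47
  [-7, -33, -3] -> [-6, -32, -2] -> [-6, -32, -2] -> [-2, -32, -6] -> -32
  [14, -48, -48, 26, 34, 21, 40, 47, -30] -> [15, -47, -47, 27, 35, 22, 41, 48, -29] -> [-47, -47, -29] -> [-29, -47, -47] -> -47
  [30, -22, -29, -35, 8, -47, 22, 41, -44, 24] -> [31, -21, -28, -34, 9, -46, 23, 42, -43, 25] -> [-21, -28, -34, -46, -43] -> [-43, -46, -34, -28, -21] -> -46

-33; -44; -47; -32; -47; -46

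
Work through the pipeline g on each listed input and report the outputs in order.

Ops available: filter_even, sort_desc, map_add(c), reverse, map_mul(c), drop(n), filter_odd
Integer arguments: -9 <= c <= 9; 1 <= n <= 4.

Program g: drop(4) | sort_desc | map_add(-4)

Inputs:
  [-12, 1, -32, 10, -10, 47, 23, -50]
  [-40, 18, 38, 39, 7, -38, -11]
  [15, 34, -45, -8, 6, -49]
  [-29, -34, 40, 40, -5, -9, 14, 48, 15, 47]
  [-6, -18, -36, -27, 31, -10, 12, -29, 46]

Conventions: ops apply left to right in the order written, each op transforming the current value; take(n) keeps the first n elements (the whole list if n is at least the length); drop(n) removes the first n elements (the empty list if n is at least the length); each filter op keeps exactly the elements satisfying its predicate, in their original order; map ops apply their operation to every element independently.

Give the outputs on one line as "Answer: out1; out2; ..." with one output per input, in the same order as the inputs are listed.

[43, 19, -14, -54]; [3, -15, -42]; [2, -53]; [44, 43, 11, 10, -9, -13]; [42, 27, 8, -14, -33]

Execution, op by op:
  [-12, 1, -32, 10, -10, 47, 23, -50] -> [-10, 47, 23, -50] -> [47, 23, -10, -50] -> [43, 19, -14, -54]
  [-40, 18, 38, 39, 7, -38, -11] -> [7, -38, -11] -> [7, -11, -38] -> [3, -15, -42]
  [15, 34, -45, -8, 6, -49] -> [6, -49] -> [6, -49] -> [2, -53]
  [-29, -34, 40, 40, -5, -9, 14, 48, 15, 47] -> [-5, -9, 14, 48, 15, 47] -> [48, 47, 15, 14, -5, -9] -> [44, 43, 11, 10, -9, -13]
  [-6, -18, -36, -27, 31, -10, 12, -29, 46] -> [31, -10, 12, -29, 46] -> [46, 31, 12, -10, -29] -> [42, 27, 8, -14, -33]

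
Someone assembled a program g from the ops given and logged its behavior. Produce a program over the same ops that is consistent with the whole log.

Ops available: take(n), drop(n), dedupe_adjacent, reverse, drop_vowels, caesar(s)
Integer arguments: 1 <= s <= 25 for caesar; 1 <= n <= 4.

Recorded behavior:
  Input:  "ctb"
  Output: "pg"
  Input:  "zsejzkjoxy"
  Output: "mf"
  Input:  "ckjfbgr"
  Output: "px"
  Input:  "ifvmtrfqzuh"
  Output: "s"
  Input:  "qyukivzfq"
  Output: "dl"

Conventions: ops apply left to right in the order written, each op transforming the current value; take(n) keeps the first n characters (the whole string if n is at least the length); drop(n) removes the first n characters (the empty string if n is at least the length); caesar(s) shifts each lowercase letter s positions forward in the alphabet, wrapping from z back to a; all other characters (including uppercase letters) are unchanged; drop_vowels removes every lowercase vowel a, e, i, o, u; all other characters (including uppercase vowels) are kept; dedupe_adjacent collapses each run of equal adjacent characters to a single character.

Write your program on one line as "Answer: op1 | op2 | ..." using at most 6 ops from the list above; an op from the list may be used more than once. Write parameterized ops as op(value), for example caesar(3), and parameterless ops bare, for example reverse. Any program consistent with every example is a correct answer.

drop_vowels | take(4) | caesar(13) | take(2) | drop_vowels

Check, running the answer program on each example:
  "ctb" -> "ctb" -> "ctb" -> "pgo" -> "pg" -> "pg"
  "zsejzkjoxy" -> "zsjzkjxy" -> "zsjz" -> "mfwm" -> "mf" -> "mf"
  "ckjfbgr" -> "ckjfbgr" -> "ckjf" -> "pxws" -> "px" -> "px"
  "ifvmtrfqzuh" -> "fvmtrfqzh" -> "fvmt" -> "sizg" -> "si" -> "s"
  "qyukivzfq" -> "qykvzfq" -> "qykv" -> "dlxi" -> "dl" -> "dl"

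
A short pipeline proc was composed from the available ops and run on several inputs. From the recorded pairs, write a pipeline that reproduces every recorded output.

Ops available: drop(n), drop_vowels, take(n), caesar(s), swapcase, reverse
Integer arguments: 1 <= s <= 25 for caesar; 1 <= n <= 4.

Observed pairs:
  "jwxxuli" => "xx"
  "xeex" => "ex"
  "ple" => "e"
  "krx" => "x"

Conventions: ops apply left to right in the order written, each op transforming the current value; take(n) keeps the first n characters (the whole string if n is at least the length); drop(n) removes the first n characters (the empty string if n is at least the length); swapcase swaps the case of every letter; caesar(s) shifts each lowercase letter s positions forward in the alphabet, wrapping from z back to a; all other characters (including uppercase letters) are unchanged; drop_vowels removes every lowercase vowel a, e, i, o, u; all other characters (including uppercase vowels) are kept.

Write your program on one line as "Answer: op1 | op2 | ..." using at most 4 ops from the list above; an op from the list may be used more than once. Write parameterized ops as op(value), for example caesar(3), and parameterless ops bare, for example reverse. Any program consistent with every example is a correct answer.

swapcase | drop(2) | take(2) | swapcase

Check, running the answer program on each example:
  "jwxxuli" -> "JWXXULI" -> "XXULI" -> "XX" -> "xx"
  "xeex" -> "XEEX" -> "EX" -> "EX" -> "ex"
  "ple" -> "PLE" -> "E" -> "E" -> "e"
  "krx" -> "KRX" -> "X" -> "X" -> "x"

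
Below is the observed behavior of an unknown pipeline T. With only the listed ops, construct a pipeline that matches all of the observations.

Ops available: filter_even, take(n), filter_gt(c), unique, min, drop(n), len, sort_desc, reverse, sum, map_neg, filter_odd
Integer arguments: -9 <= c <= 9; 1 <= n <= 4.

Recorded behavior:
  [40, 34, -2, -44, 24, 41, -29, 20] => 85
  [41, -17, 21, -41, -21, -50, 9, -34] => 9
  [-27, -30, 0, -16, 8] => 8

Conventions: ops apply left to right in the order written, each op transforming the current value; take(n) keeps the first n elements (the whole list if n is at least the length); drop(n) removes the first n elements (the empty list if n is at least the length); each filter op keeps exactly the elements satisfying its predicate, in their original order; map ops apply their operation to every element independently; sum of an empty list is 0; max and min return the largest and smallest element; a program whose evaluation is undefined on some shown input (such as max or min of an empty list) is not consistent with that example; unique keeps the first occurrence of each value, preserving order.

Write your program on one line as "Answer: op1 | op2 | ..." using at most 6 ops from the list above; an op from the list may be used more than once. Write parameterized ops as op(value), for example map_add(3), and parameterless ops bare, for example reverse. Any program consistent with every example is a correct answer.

drop(4) | map_neg | reverse | map_neg | filter_gt(-5) | sum

Check, running the answer program on each example:
  [40, 34, -2, -44, 24, 41, -29, 20] -> [24, 41, -29, 20] -> [-24, -41, 29, -20] -> [-20, 29, -41, -24] -> [20, -29, 41, 24] -> [20, 41, 24] -> 85
  [41, -17, 21, -41, -21, -50, 9, -34] -> [-21, -50, 9, -34] -> [21, 50, -9, 34] -> [34, -9, 50, 21] -> [-34, 9, -50, -21] -> [9] -> 9
  [-27, -30, 0, -16, 8] -> [8] -> [-8] -> [-8] -> [8] -> [8] -> 8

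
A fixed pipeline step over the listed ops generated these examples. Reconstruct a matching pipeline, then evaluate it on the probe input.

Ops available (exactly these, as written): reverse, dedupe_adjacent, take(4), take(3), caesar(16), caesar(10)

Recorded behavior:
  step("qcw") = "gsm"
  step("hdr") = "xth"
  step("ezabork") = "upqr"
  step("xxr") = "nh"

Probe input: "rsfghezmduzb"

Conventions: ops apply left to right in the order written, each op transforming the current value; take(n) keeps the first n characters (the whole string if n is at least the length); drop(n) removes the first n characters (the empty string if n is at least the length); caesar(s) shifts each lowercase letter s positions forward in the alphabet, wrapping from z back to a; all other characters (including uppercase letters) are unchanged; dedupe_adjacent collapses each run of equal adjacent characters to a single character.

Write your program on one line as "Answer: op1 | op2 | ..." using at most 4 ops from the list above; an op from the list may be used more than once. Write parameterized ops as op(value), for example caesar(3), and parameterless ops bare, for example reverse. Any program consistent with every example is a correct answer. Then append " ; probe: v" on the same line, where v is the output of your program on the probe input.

caesar(16) | take(4) | dedupe_adjacent ; probe: "hivw"

Check, running the answer program on each example:
  "qcw" -> "gsm" -> "gsm" -> "gsm"
  "hdr" -> "xth" -> "xth" -> "xth"
  "ezabork" -> "upqreha" -> "upqr" -> "upqr"
  "xxr" -> "nnh" -> "nnh" -> "nh"
  probe: "rsfghezmduzb" -> "hivwxupctkpr" -> "hivw" -> "hivw"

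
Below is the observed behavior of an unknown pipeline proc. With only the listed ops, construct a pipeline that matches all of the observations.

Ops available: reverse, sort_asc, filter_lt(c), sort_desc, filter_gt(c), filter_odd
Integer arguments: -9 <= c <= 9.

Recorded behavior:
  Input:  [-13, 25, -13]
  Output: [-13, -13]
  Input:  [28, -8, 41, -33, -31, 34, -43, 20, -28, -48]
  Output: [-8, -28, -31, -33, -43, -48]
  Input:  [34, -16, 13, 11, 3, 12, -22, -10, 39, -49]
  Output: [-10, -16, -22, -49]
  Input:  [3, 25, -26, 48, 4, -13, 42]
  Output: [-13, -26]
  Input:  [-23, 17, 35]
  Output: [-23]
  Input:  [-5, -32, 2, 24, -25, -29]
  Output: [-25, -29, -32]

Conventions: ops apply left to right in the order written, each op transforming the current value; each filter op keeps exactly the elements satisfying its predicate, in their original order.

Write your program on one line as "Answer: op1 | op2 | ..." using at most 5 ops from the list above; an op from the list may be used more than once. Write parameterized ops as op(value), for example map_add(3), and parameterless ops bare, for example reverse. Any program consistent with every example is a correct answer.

reverse | filter_lt(-7) | reverse | sort_desc

Check, running the answer program on each example:
  [-13, 25, -13] -> [-13, 25, -13] -> [-13, -13] -> [-13, -13] -> [-13, -13]
  [28, -8, 41, -33, -31, 34, -43, 20, -28, -48] -> [-48, -28, 20, -43, 34, -31, -33, 41, -8, 28] -> [-48, -28, -43, -31, -33, -8] -> [-8, -33, -31, -43, -28, -48] -> [-8, -28, -31, -33, -43, -48]
  [34, -16, 13, 11, 3, 12, -22, -10, 39, -49] -> [-49, 39, -10, -22, 12, 3, 11, 13, -16, 34] -> [-49, -10, -22, -16] -> [-16, -22, -10, -49] -> [-10, -16, -22, -49]
  [3, 25, -26, 48, 4, -13, 42] -> [42, -13, 4, 48, -26, 25, 3] -> [-13, -26] -> [-26, -13] -> [-13, -26]
  [-23, 17, 35] -> [35, 17, -23] -> [-23] -> [-23] -> [-23]
  [-5, -32, 2, 24, -25, -29] -> [-29, -25, 24, 2, -32, -5] -> [-29, -25, -32] -> [-32, -25, -29] -> [-25, -29, -32]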